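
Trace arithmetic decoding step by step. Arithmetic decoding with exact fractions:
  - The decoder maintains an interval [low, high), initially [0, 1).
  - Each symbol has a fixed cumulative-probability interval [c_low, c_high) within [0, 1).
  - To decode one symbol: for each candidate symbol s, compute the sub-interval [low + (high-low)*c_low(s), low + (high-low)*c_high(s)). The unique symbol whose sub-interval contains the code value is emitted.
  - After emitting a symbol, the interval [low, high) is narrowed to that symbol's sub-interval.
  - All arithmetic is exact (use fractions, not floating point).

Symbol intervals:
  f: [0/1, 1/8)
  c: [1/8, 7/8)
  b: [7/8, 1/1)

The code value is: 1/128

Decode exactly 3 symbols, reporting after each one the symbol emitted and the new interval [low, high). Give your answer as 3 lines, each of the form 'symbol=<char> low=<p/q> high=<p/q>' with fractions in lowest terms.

Step 1: interval [0/1, 1/1), width = 1/1 - 0/1 = 1/1
  'f': [0/1 + 1/1*0/1, 0/1 + 1/1*1/8) = [0/1, 1/8) <- contains code 1/128
  'c': [0/1 + 1/1*1/8, 0/1 + 1/1*7/8) = [1/8, 7/8)
  'b': [0/1 + 1/1*7/8, 0/1 + 1/1*1/1) = [7/8, 1/1)
  emit 'f', narrow to [0/1, 1/8)
Step 2: interval [0/1, 1/8), width = 1/8 - 0/1 = 1/8
  'f': [0/1 + 1/8*0/1, 0/1 + 1/8*1/8) = [0/1, 1/64) <- contains code 1/128
  'c': [0/1 + 1/8*1/8, 0/1 + 1/8*7/8) = [1/64, 7/64)
  'b': [0/1 + 1/8*7/8, 0/1 + 1/8*1/1) = [7/64, 1/8)
  emit 'f', narrow to [0/1, 1/64)
Step 3: interval [0/1, 1/64), width = 1/64 - 0/1 = 1/64
  'f': [0/1 + 1/64*0/1, 0/1 + 1/64*1/8) = [0/1, 1/512)
  'c': [0/1 + 1/64*1/8, 0/1 + 1/64*7/8) = [1/512, 7/512) <- contains code 1/128
  'b': [0/1 + 1/64*7/8, 0/1 + 1/64*1/1) = [7/512, 1/64)
  emit 'c', narrow to [1/512, 7/512)

Answer: symbol=f low=0/1 high=1/8
symbol=f low=0/1 high=1/64
symbol=c low=1/512 high=7/512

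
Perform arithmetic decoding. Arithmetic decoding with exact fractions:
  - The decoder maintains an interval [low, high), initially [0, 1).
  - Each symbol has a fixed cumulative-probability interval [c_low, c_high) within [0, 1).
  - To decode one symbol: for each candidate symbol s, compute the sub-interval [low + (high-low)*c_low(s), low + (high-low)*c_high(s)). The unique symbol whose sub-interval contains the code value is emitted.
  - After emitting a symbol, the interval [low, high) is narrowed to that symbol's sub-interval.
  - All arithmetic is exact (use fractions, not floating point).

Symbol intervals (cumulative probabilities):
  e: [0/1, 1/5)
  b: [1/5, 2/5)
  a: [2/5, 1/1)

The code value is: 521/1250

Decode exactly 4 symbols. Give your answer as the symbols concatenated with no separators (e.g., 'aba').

Answer: aeea

Derivation:
Step 1: interval [0/1, 1/1), width = 1/1 - 0/1 = 1/1
  'e': [0/1 + 1/1*0/1, 0/1 + 1/1*1/5) = [0/1, 1/5)
  'b': [0/1 + 1/1*1/5, 0/1 + 1/1*2/5) = [1/5, 2/5)
  'a': [0/1 + 1/1*2/5, 0/1 + 1/1*1/1) = [2/5, 1/1) <- contains code 521/1250
  emit 'a', narrow to [2/5, 1/1)
Step 2: interval [2/5, 1/1), width = 1/1 - 2/5 = 3/5
  'e': [2/5 + 3/5*0/1, 2/5 + 3/5*1/5) = [2/5, 13/25) <- contains code 521/1250
  'b': [2/5 + 3/5*1/5, 2/5 + 3/5*2/5) = [13/25, 16/25)
  'a': [2/5 + 3/5*2/5, 2/5 + 3/5*1/1) = [16/25, 1/1)
  emit 'e', narrow to [2/5, 13/25)
Step 3: interval [2/5, 13/25), width = 13/25 - 2/5 = 3/25
  'e': [2/5 + 3/25*0/1, 2/5 + 3/25*1/5) = [2/5, 53/125) <- contains code 521/1250
  'b': [2/5 + 3/25*1/5, 2/5 + 3/25*2/5) = [53/125, 56/125)
  'a': [2/5 + 3/25*2/5, 2/5 + 3/25*1/1) = [56/125, 13/25)
  emit 'e', narrow to [2/5, 53/125)
Step 4: interval [2/5, 53/125), width = 53/125 - 2/5 = 3/125
  'e': [2/5 + 3/125*0/1, 2/5 + 3/125*1/5) = [2/5, 253/625)
  'b': [2/5 + 3/125*1/5, 2/5 + 3/125*2/5) = [253/625, 256/625)
  'a': [2/5 + 3/125*2/5, 2/5 + 3/125*1/1) = [256/625, 53/125) <- contains code 521/1250
  emit 'a', narrow to [256/625, 53/125)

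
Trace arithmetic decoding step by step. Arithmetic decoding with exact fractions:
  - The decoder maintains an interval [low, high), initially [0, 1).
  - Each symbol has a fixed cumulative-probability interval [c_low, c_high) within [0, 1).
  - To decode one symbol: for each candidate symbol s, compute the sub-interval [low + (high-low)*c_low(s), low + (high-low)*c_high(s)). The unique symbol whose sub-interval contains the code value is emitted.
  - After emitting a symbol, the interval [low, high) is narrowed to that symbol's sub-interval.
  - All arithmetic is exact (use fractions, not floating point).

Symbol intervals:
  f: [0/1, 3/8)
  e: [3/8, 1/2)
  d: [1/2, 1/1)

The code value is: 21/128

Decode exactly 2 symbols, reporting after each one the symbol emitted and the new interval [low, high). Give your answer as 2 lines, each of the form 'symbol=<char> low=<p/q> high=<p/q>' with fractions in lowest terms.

Step 1: interval [0/1, 1/1), width = 1/1 - 0/1 = 1/1
  'f': [0/1 + 1/1*0/1, 0/1 + 1/1*3/8) = [0/1, 3/8) <- contains code 21/128
  'e': [0/1 + 1/1*3/8, 0/1 + 1/1*1/2) = [3/8, 1/2)
  'd': [0/1 + 1/1*1/2, 0/1 + 1/1*1/1) = [1/2, 1/1)
  emit 'f', narrow to [0/1, 3/8)
Step 2: interval [0/1, 3/8), width = 3/8 - 0/1 = 3/8
  'f': [0/1 + 3/8*0/1, 0/1 + 3/8*3/8) = [0/1, 9/64)
  'e': [0/1 + 3/8*3/8, 0/1 + 3/8*1/2) = [9/64, 3/16) <- contains code 21/128
  'd': [0/1 + 3/8*1/2, 0/1 + 3/8*1/1) = [3/16, 3/8)
  emit 'e', narrow to [9/64, 3/16)

Answer: symbol=f low=0/1 high=3/8
symbol=e low=9/64 high=3/16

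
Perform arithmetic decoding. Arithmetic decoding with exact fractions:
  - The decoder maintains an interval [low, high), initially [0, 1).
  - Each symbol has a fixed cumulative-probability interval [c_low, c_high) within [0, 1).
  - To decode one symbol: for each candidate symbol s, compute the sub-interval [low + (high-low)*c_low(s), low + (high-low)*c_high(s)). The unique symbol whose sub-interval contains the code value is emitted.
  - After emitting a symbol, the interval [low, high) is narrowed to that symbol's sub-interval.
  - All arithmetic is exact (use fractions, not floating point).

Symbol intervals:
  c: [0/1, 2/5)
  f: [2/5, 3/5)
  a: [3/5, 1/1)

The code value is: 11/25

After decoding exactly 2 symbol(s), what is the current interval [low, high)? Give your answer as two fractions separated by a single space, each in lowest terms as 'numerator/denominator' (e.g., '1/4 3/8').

Step 1: interval [0/1, 1/1), width = 1/1 - 0/1 = 1/1
  'c': [0/1 + 1/1*0/1, 0/1 + 1/1*2/5) = [0/1, 2/5)
  'f': [0/1 + 1/1*2/5, 0/1 + 1/1*3/5) = [2/5, 3/5) <- contains code 11/25
  'a': [0/1 + 1/1*3/5, 0/1 + 1/1*1/1) = [3/5, 1/1)
  emit 'f', narrow to [2/5, 3/5)
Step 2: interval [2/5, 3/5), width = 3/5 - 2/5 = 1/5
  'c': [2/5 + 1/5*0/1, 2/5 + 1/5*2/5) = [2/5, 12/25) <- contains code 11/25
  'f': [2/5 + 1/5*2/5, 2/5 + 1/5*3/5) = [12/25, 13/25)
  'a': [2/5 + 1/5*3/5, 2/5 + 1/5*1/1) = [13/25, 3/5)
  emit 'c', narrow to [2/5, 12/25)

Answer: 2/5 12/25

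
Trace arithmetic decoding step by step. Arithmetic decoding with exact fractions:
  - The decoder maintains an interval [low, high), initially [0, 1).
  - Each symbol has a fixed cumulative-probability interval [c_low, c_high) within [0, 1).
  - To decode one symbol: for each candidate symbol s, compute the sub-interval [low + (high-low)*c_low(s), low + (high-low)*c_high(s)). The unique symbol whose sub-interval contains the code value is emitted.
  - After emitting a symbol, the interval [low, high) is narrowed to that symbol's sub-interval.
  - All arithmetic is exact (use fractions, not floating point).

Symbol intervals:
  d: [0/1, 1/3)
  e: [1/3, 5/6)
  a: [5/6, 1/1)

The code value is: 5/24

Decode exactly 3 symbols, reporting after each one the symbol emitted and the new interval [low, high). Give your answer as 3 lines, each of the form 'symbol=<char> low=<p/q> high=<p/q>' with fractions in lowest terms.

Step 1: interval [0/1, 1/1), width = 1/1 - 0/1 = 1/1
  'd': [0/1 + 1/1*0/1, 0/1 + 1/1*1/3) = [0/1, 1/3) <- contains code 5/24
  'e': [0/1 + 1/1*1/3, 0/1 + 1/1*5/6) = [1/3, 5/6)
  'a': [0/1 + 1/1*5/6, 0/1 + 1/1*1/1) = [5/6, 1/1)
  emit 'd', narrow to [0/1, 1/3)
Step 2: interval [0/1, 1/3), width = 1/3 - 0/1 = 1/3
  'd': [0/1 + 1/3*0/1, 0/1 + 1/3*1/3) = [0/1, 1/9)
  'e': [0/1 + 1/3*1/3, 0/1 + 1/3*5/6) = [1/9, 5/18) <- contains code 5/24
  'a': [0/1 + 1/3*5/6, 0/1 + 1/3*1/1) = [5/18, 1/3)
  emit 'e', narrow to [1/9, 5/18)
Step 3: interval [1/9, 5/18), width = 5/18 - 1/9 = 1/6
  'd': [1/9 + 1/6*0/1, 1/9 + 1/6*1/3) = [1/9, 1/6)
  'e': [1/9 + 1/6*1/3, 1/9 + 1/6*5/6) = [1/6, 1/4) <- contains code 5/24
  'a': [1/9 + 1/6*5/6, 1/9 + 1/6*1/1) = [1/4, 5/18)
  emit 'e', narrow to [1/6, 1/4)

Answer: symbol=d low=0/1 high=1/3
symbol=e low=1/9 high=5/18
symbol=e low=1/6 high=1/4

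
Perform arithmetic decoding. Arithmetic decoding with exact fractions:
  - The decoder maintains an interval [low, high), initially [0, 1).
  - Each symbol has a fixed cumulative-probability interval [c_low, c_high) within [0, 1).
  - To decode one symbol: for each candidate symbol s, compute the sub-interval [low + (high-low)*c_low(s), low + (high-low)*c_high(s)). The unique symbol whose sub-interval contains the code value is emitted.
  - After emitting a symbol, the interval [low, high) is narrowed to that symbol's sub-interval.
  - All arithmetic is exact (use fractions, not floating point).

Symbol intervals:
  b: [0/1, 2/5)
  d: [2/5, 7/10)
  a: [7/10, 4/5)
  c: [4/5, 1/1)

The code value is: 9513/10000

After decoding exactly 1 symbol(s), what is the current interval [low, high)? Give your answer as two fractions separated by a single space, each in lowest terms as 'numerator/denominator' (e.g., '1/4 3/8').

Answer: 4/5 1/1

Derivation:
Step 1: interval [0/1, 1/1), width = 1/1 - 0/1 = 1/1
  'b': [0/1 + 1/1*0/1, 0/1 + 1/1*2/5) = [0/1, 2/5)
  'd': [0/1 + 1/1*2/5, 0/1 + 1/1*7/10) = [2/5, 7/10)
  'a': [0/1 + 1/1*7/10, 0/1 + 1/1*4/5) = [7/10, 4/5)
  'c': [0/1 + 1/1*4/5, 0/1 + 1/1*1/1) = [4/5, 1/1) <- contains code 9513/10000
  emit 'c', narrow to [4/5, 1/1)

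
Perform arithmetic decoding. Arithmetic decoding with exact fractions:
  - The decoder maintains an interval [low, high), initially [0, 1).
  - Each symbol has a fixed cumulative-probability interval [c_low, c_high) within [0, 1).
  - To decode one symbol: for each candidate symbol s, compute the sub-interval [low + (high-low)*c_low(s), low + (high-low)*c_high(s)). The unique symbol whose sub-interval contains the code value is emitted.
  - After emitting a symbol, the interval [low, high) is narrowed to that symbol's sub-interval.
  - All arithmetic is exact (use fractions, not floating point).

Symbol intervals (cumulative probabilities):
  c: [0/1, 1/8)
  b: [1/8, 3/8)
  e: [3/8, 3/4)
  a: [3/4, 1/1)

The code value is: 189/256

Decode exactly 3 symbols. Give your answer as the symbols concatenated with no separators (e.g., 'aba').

Answer: eaa

Derivation:
Step 1: interval [0/1, 1/1), width = 1/1 - 0/1 = 1/1
  'c': [0/1 + 1/1*0/1, 0/1 + 1/1*1/8) = [0/1, 1/8)
  'b': [0/1 + 1/1*1/8, 0/1 + 1/1*3/8) = [1/8, 3/8)
  'e': [0/1 + 1/1*3/8, 0/1 + 1/1*3/4) = [3/8, 3/4) <- contains code 189/256
  'a': [0/1 + 1/1*3/4, 0/1 + 1/1*1/1) = [3/4, 1/1)
  emit 'e', narrow to [3/8, 3/4)
Step 2: interval [3/8, 3/4), width = 3/4 - 3/8 = 3/8
  'c': [3/8 + 3/8*0/1, 3/8 + 3/8*1/8) = [3/8, 27/64)
  'b': [3/8 + 3/8*1/8, 3/8 + 3/8*3/8) = [27/64, 33/64)
  'e': [3/8 + 3/8*3/8, 3/8 + 3/8*3/4) = [33/64, 21/32)
  'a': [3/8 + 3/8*3/4, 3/8 + 3/8*1/1) = [21/32, 3/4) <- contains code 189/256
  emit 'a', narrow to [21/32, 3/4)
Step 3: interval [21/32, 3/4), width = 3/4 - 21/32 = 3/32
  'c': [21/32 + 3/32*0/1, 21/32 + 3/32*1/8) = [21/32, 171/256)
  'b': [21/32 + 3/32*1/8, 21/32 + 3/32*3/8) = [171/256, 177/256)
  'e': [21/32 + 3/32*3/8, 21/32 + 3/32*3/4) = [177/256, 93/128)
  'a': [21/32 + 3/32*3/4, 21/32 + 3/32*1/1) = [93/128, 3/4) <- contains code 189/256
  emit 'a', narrow to [93/128, 3/4)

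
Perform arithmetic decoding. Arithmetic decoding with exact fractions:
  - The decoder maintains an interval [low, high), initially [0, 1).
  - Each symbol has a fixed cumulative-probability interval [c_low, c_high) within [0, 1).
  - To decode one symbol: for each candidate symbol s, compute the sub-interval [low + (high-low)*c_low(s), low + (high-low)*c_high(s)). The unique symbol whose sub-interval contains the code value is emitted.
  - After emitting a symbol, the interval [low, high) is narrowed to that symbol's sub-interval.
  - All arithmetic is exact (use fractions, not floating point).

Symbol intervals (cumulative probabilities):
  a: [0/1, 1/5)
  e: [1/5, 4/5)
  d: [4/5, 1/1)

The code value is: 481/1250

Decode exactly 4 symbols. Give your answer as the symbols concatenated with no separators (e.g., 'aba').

Answer: eead

Derivation:
Step 1: interval [0/1, 1/1), width = 1/1 - 0/1 = 1/1
  'a': [0/1 + 1/1*0/1, 0/1 + 1/1*1/5) = [0/1, 1/5)
  'e': [0/1 + 1/1*1/5, 0/1 + 1/1*4/5) = [1/5, 4/5) <- contains code 481/1250
  'd': [0/1 + 1/1*4/5, 0/1 + 1/1*1/1) = [4/5, 1/1)
  emit 'e', narrow to [1/5, 4/5)
Step 2: interval [1/5, 4/5), width = 4/5 - 1/5 = 3/5
  'a': [1/5 + 3/5*0/1, 1/5 + 3/5*1/5) = [1/5, 8/25)
  'e': [1/5 + 3/5*1/5, 1/5 + 3/5*4/5) = [8/25, 17/25) <- contains code 481/1250
  'd': [1/5 + 3/5*4/5, 1/5 + 3/5*1/1) = [17/25, 4/5)
  emit 'e', narrow to [8/25, 17/25)
Step 3: interval [8/25, 17/25), width = 17/25 - 8/25 = 9/25
  'a': [8/25 + 9/25*0/1, 8/25 + 9/25*1/5) = [8/25, 49/125) <- contains code 481/1250
  'e': [8/25 + 9/25*1/5, 8/25 + 9/25*4/5) = [49/125, 76/125)
  'd': [8/25 + 9/25*4/5, 8/25 + 9/25*1/1) = [76/125, 17/25)
  emit 'a', narrow to [8/25, 49/125)
Step 4: interval [8/25, 49/125), width = 49/125 - 8/25 = 9/125
  'a': [8/25 + 9/125*0/1, 8/25 + 9/125*1/5) = [8/25, 209/625)
  'e': [8/25 + 9/125*1/5, 8/25 + 9/125*4/5) = [209/625, 236/625)
  'd': [8/25 + 9/125*4/5, 8/25 + 9/125*1/1) = [236/625, 49/125) <- contains code 481/1250
  emit 'd', narrow to [236/625, 49/125)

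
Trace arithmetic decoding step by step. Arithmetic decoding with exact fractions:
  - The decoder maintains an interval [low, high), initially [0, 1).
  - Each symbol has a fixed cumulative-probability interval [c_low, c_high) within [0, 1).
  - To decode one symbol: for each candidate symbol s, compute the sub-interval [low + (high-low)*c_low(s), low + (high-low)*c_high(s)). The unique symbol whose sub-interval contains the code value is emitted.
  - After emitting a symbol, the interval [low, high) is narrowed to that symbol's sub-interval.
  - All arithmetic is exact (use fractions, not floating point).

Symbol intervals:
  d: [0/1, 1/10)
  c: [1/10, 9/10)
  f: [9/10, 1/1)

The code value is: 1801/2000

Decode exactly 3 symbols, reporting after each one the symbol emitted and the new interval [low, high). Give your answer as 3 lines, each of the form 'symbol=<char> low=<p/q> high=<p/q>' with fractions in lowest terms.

Answer: symbol=f low=9/10 high=1/1
symbol=d low=9/10 high=91/100
symbol=d low=9/10 high=901/1000

Derivation:
Step 1: interval [0/1, 1/1), width = 1/1 - 0/1 = 1/1
  'd': [0/1 + 1/1*0/1, 0/1 + 1/1*1/10) = [0/1, 1/10)
  'c': [0/1 + 1/1*1/10, 0/1 + 1/1*9/10) = [1/10, 9/10)
  'f': [0/1 + 1/1*9/10, 0/1 + 1/1*1/1) = [9/10, 1/1) <- contains code 1801/2000
  emit 'f', narrow to [9/10, 1/1)
Step 2: interval [9/10, 1/1), width = 1/1 - 9/10 = 1/10
  'd': [9/10 + 1/10*0/1, 9/10 + 1/10*1/10) = [9/10, 91/100) <- contains code 1801/2000
  'c': [9/10 + 1/10*1/10, 9/10 + 1/10*9/10) = [91/100, 99/100)
  'f': [9/10 + 1/10*9/10, 9/10 + 1/10*1/1) = [99/100, 1/1)
  emit 'd', narrow to [9/10, 91/100)
Step 3: interval [9/10, 91/100), width = 91/100 - 9/10 = 1/100
  'd': [9/10 + 1/100*0/1, 9/10 + 1/100*1/10) = [9/10, 901/1000) <- contains code 1801/2000
  'c': [9/10 + 1/100*1/10, 9/10 + 1/100*9/10) = [901/1000, 909/1000)
  'f': [9/10 + 1/100*9/10, 9/10 + 1/100*1/1) = [909/1000, 91/100)
  emit 'd', narrow to [9/10, 901/1000)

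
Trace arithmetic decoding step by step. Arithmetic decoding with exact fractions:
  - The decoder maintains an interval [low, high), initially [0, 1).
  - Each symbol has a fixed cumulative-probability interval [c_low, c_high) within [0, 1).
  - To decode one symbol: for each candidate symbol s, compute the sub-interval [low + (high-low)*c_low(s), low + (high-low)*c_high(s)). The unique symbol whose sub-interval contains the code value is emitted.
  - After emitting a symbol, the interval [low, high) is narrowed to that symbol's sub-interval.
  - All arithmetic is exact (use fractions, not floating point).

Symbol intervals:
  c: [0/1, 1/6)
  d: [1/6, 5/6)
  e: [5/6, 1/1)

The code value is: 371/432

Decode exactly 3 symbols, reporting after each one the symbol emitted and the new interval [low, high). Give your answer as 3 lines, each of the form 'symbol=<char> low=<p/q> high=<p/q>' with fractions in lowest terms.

Step 1: interval [0/1, 1/1), width = 1/1 - 0/1 = 1/1
  'c': [0/1 + 1/1*0/1, 0/1 + 1/1*1/6) = [0/1, 1/6)
  'd': [0/1 + 1/1*1/6, 0/1 + 1/1*5/6) = [1/6, 5/6)
  'e': [0/1 + 1/1*5/6, 0/1 + 1/1*1/1) = [5/6, 1/1) <- contains code 371/432
  emit 'e', narrow to [5/6, 1/1)
Step 2: interval [5/6, 1/1), width = 1/1 - 5/6 = 1/6
  'c': [5/6 + 1/6*0/1, 5/6 + 1/6*1/6) = [5/6, 31/36) <- contains code 371/432
  'd': [5/6 + 1/6*1/6, 5/6 + 1/6*5/6) = [31/36, 35/36)
  'e': [5/6 + 1/6*5/6, 5/6 + 1/6*1/1) = [35/36, 1/1)
  emit 'c', narrow to [5/6, 31/36)
Step 3: interval [5/6, 31/36), width = 31/36 - 5/6 = 1/36
  'c': [5/6 + 1/36*0/1, 5/6 + 1/36*1/6) = [5/6, 181/216)
  'd': [5/6 + 1/36*1/6, 5/6 + 1/36*5/6) = [181/216, 185/216)
  'e': [5/6 + 1/36*5/6, 5/6 + 1/36*1/1) = [185/216, 31/36) <- contains code 371/432
  emit 'e', narrow to [185/216, 31/36)

Answer: symbol=e low=5/6 high=1/1
symbol=c low=5/6 high=31/36
symbol=e low=185/216 high=31/36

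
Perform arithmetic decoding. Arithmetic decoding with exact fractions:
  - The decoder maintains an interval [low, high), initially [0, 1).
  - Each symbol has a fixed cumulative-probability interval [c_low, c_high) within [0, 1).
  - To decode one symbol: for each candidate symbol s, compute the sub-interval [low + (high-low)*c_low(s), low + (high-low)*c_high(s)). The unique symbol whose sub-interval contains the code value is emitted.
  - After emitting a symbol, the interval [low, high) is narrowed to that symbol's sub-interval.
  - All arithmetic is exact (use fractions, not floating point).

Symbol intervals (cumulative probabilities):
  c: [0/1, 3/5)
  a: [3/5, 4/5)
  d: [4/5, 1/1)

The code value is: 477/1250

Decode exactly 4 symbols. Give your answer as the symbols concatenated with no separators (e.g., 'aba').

Answer: cacc

Derivation:
Step 1: interval [0/1, 1/1), width = 1/1 - 0/1 = 1/1
  'c': [0/1 + 1/1*0/1, 0/1 + 1/1*3/5) = [0/1, 3/5) <- contains code 477/1250
  'a': [0/1 + 1/1*3/5, 0/1 + 1/1*4/5) = [3/5, 4/5)
  'd': [0/1 + 1/1*4/5, 0/1 + 1/1*1/1) = [4/5, 1/1)
  emit 'c', narrow to [0/1, 3/5)
Step 2: interval [0/1, 3/5), width = 3/5 - 0/1 = 3/5
  'c': [0/1 + 3/5*0/1, 0/1 + 3/5*3/5) = [0/1, 9/25)
  'a': [0/1 + 3/5*3/5, 0/1 + 3/5*4/5) = [9/25, 12/25) <- contains code 477/1250
  'd': [0/1 + 3/5*4/5, 0/1 + 3/5*1/1) = [12/25, 3/5)
  emit 'a', narrow to [9/25, 12/25)
Step 3: interval [9/25, 12/25), width = 12/25 - 9/25 = 3/25
  'c': [9/25 + 3/25*0/1, 9/25 + 3/25*3/5) = [9/25, 54/125) <- contains code 477/1250
  'a': [9/25 + 3/25*3/5, 9/25 + 3/25*4/5) = [54/125, 57/125)
  'd': [9/25 + 3/25*4/5, 9/25 + 3/25*1/1) = [57/125, 12/25)
  emit 'c', narrow to [9/25, 54/125)
Step 4: interval [9/25, 54/125), width = 54/125 - 9/25 = 9/125
  'c': [9/25 + 9/125*0/1, 9/25 + 9/125*3/5) = [9/25, 252/625) <- contains code 477/1250
  'a': [9/25 + 9/125*3/5, 9/25 + 9/125*4/5) = [252/625, 261/625)
  'd': [9/25 + 9/125*4/5, 9/25 + 9/125*1/1) = [261/625, 54/125)
  emit 'c', narrow to [9/25, 252/625)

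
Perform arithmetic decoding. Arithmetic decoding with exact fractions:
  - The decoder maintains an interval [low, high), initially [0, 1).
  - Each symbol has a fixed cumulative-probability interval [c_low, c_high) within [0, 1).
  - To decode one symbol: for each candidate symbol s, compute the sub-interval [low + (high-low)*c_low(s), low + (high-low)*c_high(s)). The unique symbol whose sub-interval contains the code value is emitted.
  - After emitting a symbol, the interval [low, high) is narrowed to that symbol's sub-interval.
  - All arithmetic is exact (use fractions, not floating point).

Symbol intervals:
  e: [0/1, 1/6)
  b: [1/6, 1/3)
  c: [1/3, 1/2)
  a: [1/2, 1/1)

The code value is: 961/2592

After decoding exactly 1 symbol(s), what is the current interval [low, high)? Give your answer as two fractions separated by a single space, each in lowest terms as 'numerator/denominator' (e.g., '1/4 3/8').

Answer: 1/3 1/2

Derivation:
Step 1: interval [0/1, 1/1), width = 1/1 - 0/1 = 1/1
  'e': [0/1 + 1/1*0/1, 0/1 + 1/1*1/6) = [0/1, 1/6)
  'b': [0/1 + 1/1*1/6, 0/1 + 1/1*1/3) = [1/6, 1/3)
  'c': [0/1 + 1/1*1/3, 0/1 + 1/1*1/2) = [1/3, 1/2) <- contains code 961/2592
  'a': [0/1 + 1/1*1/2, 0/1 + 1/1*1/1) = [1/2, 1/1)
  emit 'c', narrow to [1/3, 1/2)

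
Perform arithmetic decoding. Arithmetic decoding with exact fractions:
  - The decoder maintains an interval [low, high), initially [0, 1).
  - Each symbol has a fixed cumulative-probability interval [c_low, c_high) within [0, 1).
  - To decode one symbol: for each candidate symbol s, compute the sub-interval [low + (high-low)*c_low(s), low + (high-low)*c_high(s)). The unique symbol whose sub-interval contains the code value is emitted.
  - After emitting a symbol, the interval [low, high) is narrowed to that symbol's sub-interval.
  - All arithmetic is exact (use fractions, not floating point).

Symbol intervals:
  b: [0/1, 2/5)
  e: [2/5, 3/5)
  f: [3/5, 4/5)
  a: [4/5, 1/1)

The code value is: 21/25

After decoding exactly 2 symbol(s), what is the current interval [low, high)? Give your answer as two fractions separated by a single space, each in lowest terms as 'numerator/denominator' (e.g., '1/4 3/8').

Answer: 4/5 22/25

Derivation:
Step 1: interval [0/1, 1/1), width = 1/1 - 0/1 = 1/1
  'b': [0/1 + 1/1*0/1, 0/1 + 1/1*2/5) = [0/1, 2/5)
  'e': [0/1 + 1/1*2/5, 0/1 + 1/1*3/5) = [2/5, 3/5)
  'f': [0/1 + 1/1*3/5, 0/1 + 1/1*4/5) = [3/5, 4/5)
  'a': [0/1 + 1/1*4/5, 0/1 + 1/1*1/1) = [4/5, 1/1) <- contains code 21/25
  emit 'a', narrow to [4/5, 1/1)
Step 2: interval [4/5, 1/1), width = 1/1 - 4/5 = 1/5
  'b': [4/5 + 1/5*0/1, 4/5 + 1/5*2/5) = [4/5, 22/25) <- contains code 21/25
  'e': [4/5 + 1/5*2/5, 4/5 + 1/5*3/5) = [22/25, 23/25)
  'f': [4/5 + 1/5*3/5, 4/5 + 1/5*4/5) = [23/25, 24/25)
  'a': [4/5 + 1/5*4/5, 4/5 + 1/5*1/1) = [24/25, 1/1)
  emit 'b', narrow to [4/5, 22/25)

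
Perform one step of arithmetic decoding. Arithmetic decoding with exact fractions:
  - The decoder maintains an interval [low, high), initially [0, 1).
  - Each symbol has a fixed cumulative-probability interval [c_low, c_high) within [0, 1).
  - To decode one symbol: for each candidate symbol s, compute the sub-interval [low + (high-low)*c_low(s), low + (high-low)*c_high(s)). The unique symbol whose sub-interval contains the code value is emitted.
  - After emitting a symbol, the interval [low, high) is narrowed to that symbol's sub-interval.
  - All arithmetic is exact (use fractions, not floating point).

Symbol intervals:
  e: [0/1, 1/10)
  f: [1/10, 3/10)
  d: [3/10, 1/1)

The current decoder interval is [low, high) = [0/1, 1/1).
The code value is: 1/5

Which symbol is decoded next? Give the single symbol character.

Interval width = high − low = 1/1 − 0/1 = 1/1
Scaled code = (code − low) / width = (1/5 − 0/1) / 1/1 = 1/5
  e: [0/1, 1/10) 
  f: [1/10, 3/10) ← scaled code falls here ✓
  d: [3/10, 1/1) 

Answer: f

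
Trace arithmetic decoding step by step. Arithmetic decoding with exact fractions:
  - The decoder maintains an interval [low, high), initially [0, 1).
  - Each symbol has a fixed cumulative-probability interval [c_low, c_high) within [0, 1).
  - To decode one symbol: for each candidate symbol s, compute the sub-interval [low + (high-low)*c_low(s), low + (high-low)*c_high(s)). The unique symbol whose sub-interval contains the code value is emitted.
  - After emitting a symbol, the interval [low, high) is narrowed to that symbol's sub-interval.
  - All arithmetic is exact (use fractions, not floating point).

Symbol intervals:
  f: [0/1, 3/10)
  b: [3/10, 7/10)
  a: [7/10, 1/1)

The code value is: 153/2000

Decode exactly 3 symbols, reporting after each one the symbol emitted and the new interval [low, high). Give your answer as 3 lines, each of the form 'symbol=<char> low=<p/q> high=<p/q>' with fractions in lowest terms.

Step 1: interval [0/1, 1/1), width = 1/1 - 0/1 = 1/1
  'f': [0/1 + 1/1*0/1, 0/1 + 1/1*3/10) = [0/1, 3/10) <- contains code 153/2000
  'b': [0/1 + 1/1*3/10, 0/1 + 1/1*7/10) = [3/10, 7/10)
  'a': [0/1 + 1/1*7/10, 0/1 + 1/1*1/1) = [7/10, 1/1)
  emit 'f', narrow to [0/1, 3/10)
Step 2: interval [0/1, 3/10), width = 3/10 - 0/1 = 3/10
  'f': [0/1 + 3/10*0/1, 0/1 + 3/10*3/10) = [0/1, 9/100) <- contains code 153/2000
  'b': [0/1 + 3/10*3/10, 0/1 + 3/10*7/10) = [9/100, 21/100)
  'a': [0/1 + 3/10*7/10, 0/1 + 3/10*1/1) = [21/100, 3/10)
  emit 'f', narrow to [0/1, 9/100)
Step 3: interval [0/1, 9/100), width = 9/100 - 0/1 = 9/100
  'f': [0/1 + 9/100*0/1, 0/1 + 9/100*3/10) = [0/1, 27/1000)
  'b': [0/1 + 9/100*3/10, 0/1 + 9/100*7/10) = [27/1000, 63/1000)
  'a': [0/1 + 9/100*7/10, 0/1 + 9/100*1/1) = [63/1000, 9/100) <- contains code 153/2000
  emit 'a', narrow to [63/1000, 9/100)

Answer: symbol=f low=0/1 high=3/10
symbol=f low=0/1 high=9/100
symbol=a low=63/1000 high=9/100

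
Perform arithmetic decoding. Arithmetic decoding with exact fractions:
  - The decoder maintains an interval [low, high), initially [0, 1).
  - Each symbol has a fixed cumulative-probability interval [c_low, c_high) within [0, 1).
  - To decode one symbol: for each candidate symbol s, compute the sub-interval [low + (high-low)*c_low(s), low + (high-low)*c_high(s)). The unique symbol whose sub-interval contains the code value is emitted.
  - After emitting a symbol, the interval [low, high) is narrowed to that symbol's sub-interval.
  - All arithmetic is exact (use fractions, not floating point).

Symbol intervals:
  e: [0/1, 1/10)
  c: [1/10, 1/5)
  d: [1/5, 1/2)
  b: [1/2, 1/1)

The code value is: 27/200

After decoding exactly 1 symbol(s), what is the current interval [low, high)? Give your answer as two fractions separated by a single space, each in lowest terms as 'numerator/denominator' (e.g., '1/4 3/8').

Step 1: interval [0/1, 1/1), width = 1/1 - 0/1 = 1/1
  'e': [0/1 + 1/1*0/1, 0/1 + 1/1*1/10) = [0/1, 1/10)
  'c': [0/1 + 1/1*1/10, 0/1 + 1/1*1/5) = [1/10, 1/5) <- contains code 27/200
  'd': [0/1 + 1/1*1/5, 0/1 + 1/1*1/2) = [1/5, 1/2)
  'b': [0/1 + 1/1*1/2, 0/1 + 1/1*1/1) = [1/2, 1/1)
  emit 'c', narrow to [1/10, 1/5)

Answer: 1/10 1/5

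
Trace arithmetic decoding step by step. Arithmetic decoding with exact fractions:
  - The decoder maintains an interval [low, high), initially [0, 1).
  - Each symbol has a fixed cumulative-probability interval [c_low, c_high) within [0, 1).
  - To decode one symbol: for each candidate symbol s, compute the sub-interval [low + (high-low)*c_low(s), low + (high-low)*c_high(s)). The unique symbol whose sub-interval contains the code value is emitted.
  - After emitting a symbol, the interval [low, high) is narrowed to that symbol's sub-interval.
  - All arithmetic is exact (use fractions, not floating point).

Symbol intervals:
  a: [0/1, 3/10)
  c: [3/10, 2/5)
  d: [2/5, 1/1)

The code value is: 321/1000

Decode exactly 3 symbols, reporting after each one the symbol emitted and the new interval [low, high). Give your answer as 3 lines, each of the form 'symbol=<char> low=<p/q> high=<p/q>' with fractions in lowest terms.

Step 1: interval [0/1, 1/1), width = 1/1 - 0/1 = 1/1
  'a': [0/1 + 1/1*0/1, 0/1 + 1/1*3/10) = [0/1, 3/10)
  'c': [0/1 + 1/1*3/10, 0/1 + 1/1*2/5) = [3/10, 2/5) <- contains code 321/1000
  'd': [0/1 + 1/1*2/5, 0/1 + 1/1*1/1) = [2/5, 1/1)
  emit 'c', narrow to [3/10, 2/5)
Step 2: interval [3/10, 2/5), width = 2/5 - 3/10 = 1/10
  'a': [3/10 + 1/10*0/1, 3/10 + 1/10*3/10) = [3/10, 33/100) <- contains code 321/1000
  'c': [3/10 + 1/10*3/10, 3/10 + 1/10*2/5) = [33/100, 17/50)
  'd': [3/10 + 1/10*2/5, 3/10 + 1/10*1/1) = [17/50, 2/5)
  emit 'a', narrow to [3/10, 33/100)
Step 3: interval [3/10, 33/100), width = 33/100 - 3/10 = 3/100
  'a': [3/10 + 3/100*0/1, 3/10 + 3/100*3/10) = [3/10, 309/1000)
  'c': [3/10 + 3/100*3/10, 3/10 + 3/100*2/5) = [309/1000, 39/125)
  'd': [3/10 + 3/100*2/5, 3/10 + 3/100*1/1) = [39/125, 33/100) <- contains code 321/1000
  emit 'd', narrow to [39/125, 33/100)

Answer: symbol=c low=3/10 high=2/5
symbol=a low=3/10 high=33/100
symbol=d low=39/125 high=33/100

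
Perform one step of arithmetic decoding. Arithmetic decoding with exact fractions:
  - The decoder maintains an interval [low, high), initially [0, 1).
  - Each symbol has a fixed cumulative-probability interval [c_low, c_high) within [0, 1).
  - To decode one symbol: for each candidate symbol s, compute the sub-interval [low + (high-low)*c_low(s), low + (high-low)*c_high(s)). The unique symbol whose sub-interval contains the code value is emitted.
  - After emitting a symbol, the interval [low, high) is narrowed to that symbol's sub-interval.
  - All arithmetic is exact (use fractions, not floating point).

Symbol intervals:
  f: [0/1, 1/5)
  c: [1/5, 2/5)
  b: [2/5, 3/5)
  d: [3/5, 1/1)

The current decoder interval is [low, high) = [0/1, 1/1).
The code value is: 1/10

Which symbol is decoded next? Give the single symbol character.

Answer: f

Derivation:
Interval width = high − low = 1/1 − 0/1 = 1/1
Scaled code = (code − low) / width = (1/10 − 0/1) / 1/1 = 1/10
  f: [0/1, 1/5) ← scaled code falls here ✓
  c: [1/5, 2/5) 
  b: [2/5, 3/5) 
  d: [3/5, 1/1) 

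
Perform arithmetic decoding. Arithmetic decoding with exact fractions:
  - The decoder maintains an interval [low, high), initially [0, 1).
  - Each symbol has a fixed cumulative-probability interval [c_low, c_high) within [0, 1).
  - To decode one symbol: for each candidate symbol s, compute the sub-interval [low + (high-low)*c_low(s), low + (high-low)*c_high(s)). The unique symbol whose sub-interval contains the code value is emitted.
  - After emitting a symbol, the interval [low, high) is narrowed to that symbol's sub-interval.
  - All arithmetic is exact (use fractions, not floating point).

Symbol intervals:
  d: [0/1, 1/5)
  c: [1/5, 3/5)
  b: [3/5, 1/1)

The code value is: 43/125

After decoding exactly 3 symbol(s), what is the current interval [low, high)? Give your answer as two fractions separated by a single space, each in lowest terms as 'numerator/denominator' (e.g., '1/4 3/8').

Answer: 39/125 47/125

Derivation:
Step 1: interval [0/1, 1/1), width = 1/1 - 0/1 = 1/1
  'd': [0/1 + 1/1*0/1, 0/1 + 1/1*1/5) = [0/1, 1/5)
  'c': [0/1 + 1/1*1/5, 0/1 + 1/1*3/5) = [1/5, 3/5) <- contains code 43/125
  'b': [0/1 + 1/1*3/5, 0/1 + 1/1*1/1) = [3/5, 1/1)
  emit 'c', narrow to [1/5, 3/5)
Step 2: interval [1/5, 3/5), width = 3/5 - 1/5 = 2/5
  'd': [1/5 + 2/5*0/1, 1/5 + 2/5*1/5) = [1/5, 7/25)
  'c': [1/5 + 2/5*1/5, 1/5 + 2/5*3/5) = [7/25, 11/25) <- contains code 43/125
  'b': [1/5 + 2/5*3/5, 1/5 + 2/5*1/1) = [11/25, 3/5)
  emit 'c', narrow to [7/25, 11/25)
Step 3: interval [7/25, 11/25), width = 11/25 - 7/25 = 4/25
  'd': [7/25 + 4/25*0/1, 7/25 + 4/25*1/5) = [7/25, 39/125)
  'c': [7/25 + 4/25*1/5, 7/25 + 4/25*3/5) = [39/125, 47/125) <- contains code 43/125
  'b': [7/25 + 4/25*3/5, 7/25 + 4/25*1/1) = [47/125, 11/25)
  emit 'c', narrow to [39/125, 47/125)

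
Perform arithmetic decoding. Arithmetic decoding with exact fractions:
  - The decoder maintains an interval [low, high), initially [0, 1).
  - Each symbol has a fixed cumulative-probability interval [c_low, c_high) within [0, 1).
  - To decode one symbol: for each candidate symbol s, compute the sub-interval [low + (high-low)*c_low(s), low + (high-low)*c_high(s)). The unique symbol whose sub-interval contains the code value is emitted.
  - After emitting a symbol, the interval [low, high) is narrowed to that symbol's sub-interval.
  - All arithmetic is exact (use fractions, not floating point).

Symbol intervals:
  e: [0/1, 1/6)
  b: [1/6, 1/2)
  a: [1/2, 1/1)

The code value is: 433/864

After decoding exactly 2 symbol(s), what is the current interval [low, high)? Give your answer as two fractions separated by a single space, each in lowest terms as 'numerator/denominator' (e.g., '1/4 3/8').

Answer: 1/2 7/12

Derivation:
Step 1: interval [0/1, 1/1), width = 1/1 - 0/1 = 1/1
  'e': [0/1 + 1/1*0/1, 0/1 + 1/1*1/6) = [0/1, 1/6)
  'b': [0/1 + 1/1*1/6, 0/1 + 1/1*1/2) = [1/6, 1/2)
  'a': [0/1 + 1/1*1/2, 0/1 + 1/1*1/1) = [1/2, 1/1) <- contains code 433/864
  emit 'a', narrow to [1/2, 1/1)
Step 2: interval [1/2, 1/1), width = 1/1 - 1/2 = 1/2
  'e': [1/2 + 1/2*0/1, 1/2 + 1/2*1/6) = [1/2, 7/12) <- contains code 433/864
  'b': [1/2 + 1/2*1/6, 1/2 + 1/2*1/2) = [7/12, 3/4)
  'a': [1/2 + 1/2*1/2, 1/2 + 1/2*1/1) = [3/4, 1/1)
  emit 'e', narrow to [1/2, 7/12)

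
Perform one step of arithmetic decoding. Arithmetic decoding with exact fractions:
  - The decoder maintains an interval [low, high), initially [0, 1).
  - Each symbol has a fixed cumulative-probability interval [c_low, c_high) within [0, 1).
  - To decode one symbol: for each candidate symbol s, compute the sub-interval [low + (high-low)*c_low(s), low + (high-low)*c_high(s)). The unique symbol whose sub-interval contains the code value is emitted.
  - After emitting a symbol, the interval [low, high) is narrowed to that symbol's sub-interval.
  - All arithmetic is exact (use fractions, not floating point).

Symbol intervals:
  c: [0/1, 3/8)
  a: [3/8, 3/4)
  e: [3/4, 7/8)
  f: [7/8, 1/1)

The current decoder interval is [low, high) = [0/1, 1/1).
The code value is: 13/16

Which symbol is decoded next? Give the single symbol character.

Answer: e

Derivation:
Interval width = high − low = 1/1 − 0/1 = 1/1
Scaled code = (code − low) / width = (13/16 − 0/1) / 1/1 = 13/16
  c: [0/1, 3/8) 
  a: [3/8, 3/4) 
  e: [3/4, 7/8) ← scaled code falls here ✓
  f: [7/8, 1/1) 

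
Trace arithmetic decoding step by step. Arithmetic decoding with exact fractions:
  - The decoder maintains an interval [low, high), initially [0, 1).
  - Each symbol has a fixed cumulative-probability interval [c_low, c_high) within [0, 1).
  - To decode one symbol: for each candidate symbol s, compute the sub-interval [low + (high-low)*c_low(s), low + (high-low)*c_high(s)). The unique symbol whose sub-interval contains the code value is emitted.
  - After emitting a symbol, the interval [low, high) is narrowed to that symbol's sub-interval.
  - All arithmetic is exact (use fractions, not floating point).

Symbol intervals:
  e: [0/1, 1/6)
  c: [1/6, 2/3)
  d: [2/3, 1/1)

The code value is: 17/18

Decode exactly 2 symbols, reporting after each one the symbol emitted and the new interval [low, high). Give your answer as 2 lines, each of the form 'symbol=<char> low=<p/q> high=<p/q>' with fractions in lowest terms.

Step 1: interval [0/1, 1/1), width = 1/1 - 0/1 = 1/1
  'e': [0/1 + 1/1*0/1, 0/1 + 1/1*1/6) = [0/1, 1/6)
  'c': [0/1 + 1/1*1/6, 0/1 + 1/1*2/3) = [1/6, 2/3)
  'd': [0/1 + 1/1*2/3, 0/1 + 1/1*1/1) = [2/3, 1/1) <- contains code 17/18
  emit 'd', narrow to [2/3, 1/1)
Step 2: interval [2/3, 1/1), width = 1/1 - 2/3 = 1/3
  'e': [2/3 + 1/3*0/1, 2/3 + 1/3*1/6) = [2/3, 13/18)
  'c': [2/3 + 1/3*1/6, 2/3 + 1/3*2/3) = [13/18, 8/9)
  'd': [2/3 + 1/3*2/3, 2/3 + 1/3*1/1) = [8/9, 1/1) <- contains code 17/18
  emit 'd', narrow to [8/9, 1/1)

Answer: symbol=d low=2/3 high=1/1
symbol=d low=8/9 high=1/1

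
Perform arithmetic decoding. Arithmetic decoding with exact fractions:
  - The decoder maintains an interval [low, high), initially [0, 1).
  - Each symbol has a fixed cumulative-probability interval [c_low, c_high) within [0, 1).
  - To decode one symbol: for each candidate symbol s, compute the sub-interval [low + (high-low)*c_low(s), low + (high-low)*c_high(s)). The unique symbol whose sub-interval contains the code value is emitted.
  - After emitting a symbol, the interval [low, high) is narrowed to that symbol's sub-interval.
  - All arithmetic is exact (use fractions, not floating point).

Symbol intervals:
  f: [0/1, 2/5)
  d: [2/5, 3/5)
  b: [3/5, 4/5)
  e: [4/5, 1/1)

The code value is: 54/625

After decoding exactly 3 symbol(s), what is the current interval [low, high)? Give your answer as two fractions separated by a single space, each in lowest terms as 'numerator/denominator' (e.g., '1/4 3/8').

Step 1: interval [0/1, 1/1), width = 1/1 - 0/1 = 1/1
  'f': [0/1 + 1/1*0/1, 0/1 + 1/1*2/5) = [0/1, 2/5) <- contains code 54/625
  'd': [0/1 + 1/1*2/5, 0/1 + 1/1*3/5) = [2/5, 3/5)
  'b': [0/1 + 1/1*3/5, 0/1 + 1/1*4/5) = [3/5, 4/5)
  'e': [0/1 + 1/1*4/5, 0/1 + 1/1*1/1) = [4/5, 1/1)
  emit 'f', narrow to [0/1, 2/5)
Step 2: interval [0/1, 2/5), width = 2/5 - 0/1 = 2/5
  'f': [0/1 + 2/5*0/1, 0/1 + 2/5*2/5) = [0/1, 4/25) <- contains code 54/625
  'd': [0/1 + 2/5*2/5, 0/1 + 2/5*3/5) = [4/25, 6/25)
  'b': [0/1 + 2/5*3/5, 0/1 + 2/5*4/5) = [6/25, 8/25)
  'e': [0/1 + 2/5*4/5, 0/1 + 2/5*1/1) = [8/25, 2/5)
  emit 'f', narrow to [0/1, 4/25)
Step 3: interval [0/1, 4/25), width = 4/25 - 0/1 = 4/25
  'f': [0/1 + 4/25*0/1, 0/1 + 4/25*2/5) = [0/1, 8/125)
  'd': [0/1 + 4/25*2/5, 0/1 + 4/25*3/5) = [8/125, 12/125) <- contains code 54/625
  'b': [0/1 + 4/25*3/5, 0/1 + 4/25*4/5) = [12/125, 16/125)
  'e': [0/1 + 4/25*4/5, 0/1 + 4/25*1/1) = [16/125, 4/25)
  emit 'd', narrow to [8/125, 12/125)

Answer: 8/125 12/125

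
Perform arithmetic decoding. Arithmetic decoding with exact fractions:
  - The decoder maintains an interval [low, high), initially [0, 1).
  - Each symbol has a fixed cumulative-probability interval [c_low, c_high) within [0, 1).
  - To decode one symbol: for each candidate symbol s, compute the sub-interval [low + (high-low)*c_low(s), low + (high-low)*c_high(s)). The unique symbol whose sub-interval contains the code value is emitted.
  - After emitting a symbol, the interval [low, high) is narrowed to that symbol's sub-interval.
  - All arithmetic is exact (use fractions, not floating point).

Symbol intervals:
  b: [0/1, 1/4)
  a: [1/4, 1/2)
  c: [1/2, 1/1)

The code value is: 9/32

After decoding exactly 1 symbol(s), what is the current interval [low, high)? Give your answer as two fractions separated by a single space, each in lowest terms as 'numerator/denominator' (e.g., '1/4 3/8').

Step 1: interval [0/1, 1/1), width = 1/1 - 0/1 = 1/1
  'b': [0/1 + 1/1*0/1, 0/1 + 1/1*1/4) = [0/1, 1/4)
  'a': [0/1 + 1/1*1/4, 0/1 + 1/1*1/2) = [1/4, 1/2) <- contains code 9/32
  'c': [0/1 + 1/1*1/2, 0/1 + 1/1*1/1) = [1/2, 1/1)
  emit 'a', narrow to [1/4, 1/2)

Answer: 1/4 1/2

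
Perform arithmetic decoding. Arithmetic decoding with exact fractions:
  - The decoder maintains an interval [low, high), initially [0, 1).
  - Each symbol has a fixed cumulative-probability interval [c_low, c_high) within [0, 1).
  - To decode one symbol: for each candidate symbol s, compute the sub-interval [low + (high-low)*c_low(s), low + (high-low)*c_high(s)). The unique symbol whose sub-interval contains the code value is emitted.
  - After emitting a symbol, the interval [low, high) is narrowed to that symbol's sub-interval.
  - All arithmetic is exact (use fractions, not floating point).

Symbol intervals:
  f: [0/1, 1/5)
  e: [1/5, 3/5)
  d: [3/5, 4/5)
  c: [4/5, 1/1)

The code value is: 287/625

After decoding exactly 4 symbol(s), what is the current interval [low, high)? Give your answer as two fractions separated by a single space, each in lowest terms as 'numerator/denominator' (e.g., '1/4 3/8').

Step 1: interval [0/1, 1/1), width = 1/1 - 0/1 = 1/1
  'f': [0/1 + 1/1*0/1, 0/1 + 1/1*1/5) = [0/1, 1/5)
  'e': [0/1 + 1/1*1/5, 0/1 + 1/1*3/5) = [1/5, 3/5) <- contains code 287/625
  'd': [0/1 + 1/1*3/5, 0/1 + 1/1*4/5) = [3/5, 4/5)
  'c': [0/1 + 1/1*4/5, 0/1 + 1/1*1/1) = [4/5, 1/1)
  emit 'e', narrow to [1/5, 3/5)
Step 2: interval [1/5, 3/5), width = 3/5 - 1/5 = 2/5
  'f': [1/5 + 2/5*0/1, 1/5 + 2/5*1/5) = [1/5, 7/25)
  'e': [1/5 + 2/5*1/5, 1/5 + 2/5*3/5) = [7/25, 11/25)
  'd': [1/5 + 2/5*3/5, 1/5 + 2/5*4/5) = [11/25, 13/25) <- contains code 287/625
  'c': [1/5 + 2/5*4/5, 1/5 + 2/5*1/1) = [13/25, 3/5)
  emit 'd', narrow to [11/25, 13/25)
Step 3: interval [11/25, 13/25), width = 13/25 - 11/25 = 2/25
  'f': [11/25 + 2/25*0/1, 11/25 + 2/25*1/5) = [11/25, 57/125)
  'e': [11/25 + 2/25*1/5, 11/25 + 2/25*3/5) = [57/125, 61/125) <- contains code 287/625
  'd': [11/25 + 2/25*3/5, 11/25 + 2/25*4/5) = [61/125, 63/125)
  'c': [11/25 + 2/25*4/5, 11/25 + 2/25*1/1) = [63/125, 13/25)
  emit 'e', narrow to [57/125, 61/125)
Step 4: interval [57/125, 61/125), width = 61/125 - 57/125 = 4/125
  'f': [57/125 + 4/125*0/1, 57/125 + 4/125*1/5) = [57/125, 289/625) <- contains code 287/625
  'e': [57/125 + 4/125*1/5, 57/125 + 4/125*3/5) = [289/625, 297/625)
  'd': [57/125 + 4/125*3/5, 57/125 + 4/125*4/5) = [297/625, 301/625)
  'c': [57/125 + 4/125*4/5, 57/125 + 4/125*1/1) = [301/625, 61/125)
  emit 'f', narrow to [57/125, 289/625)

Answer: 57/125 289/625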